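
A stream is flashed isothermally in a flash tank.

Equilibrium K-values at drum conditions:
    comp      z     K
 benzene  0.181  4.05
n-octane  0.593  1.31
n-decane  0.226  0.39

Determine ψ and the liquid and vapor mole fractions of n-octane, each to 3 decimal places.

Rachford–Rice: g(ψ) = Σ zᵢ(Kᵢ−1)/(1+ψ(Kᵢ−1)) = 0.
g(0) = ΣzᵢKᵢ − 1 = 0.598 and g(1) = 1 − Σzᵢ/Kᵢ = -0.077, so a root lies in (0, 1).
Newton iteration, ψ⁰ = 0.5:
  ψ = 0.500: g = 0.1794, g' = -0.481 → ψ = 0.873
  ψ = 0.873: g = 0.0004, g' = -0.546 → ψ = 0.874
Converged at ψ = 0.874.
Compositions from xᵢ = zᵢ/(1+ψ(Kᵢ−1)), yᵢ = Kᵢxᵢ:
  benzene: x = 0.049, y = 0.200
  n-octane: x = 0.467, y = 0.611
  n-decane: x = 0.484, y = 0.189

ψ = 0.874, x_n-octane = 0.467, y_n-octane = 0.611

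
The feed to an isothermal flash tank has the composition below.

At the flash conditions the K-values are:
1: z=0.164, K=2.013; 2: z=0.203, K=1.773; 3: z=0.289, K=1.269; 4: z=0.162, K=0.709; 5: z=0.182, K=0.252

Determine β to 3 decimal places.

Let β = V/F and solve Σ zᵢ(Kᵢ−1)/(1+β(Kᵢ−1)) = 0.
Check two-phase: ΣzᵢKᵢ = 1.218 > 1 and Σzᵢ/Kᵢ = 1.374 > 1, so g(0) = 0.218 > 0 and g(1) = -0.374 < 0.
Iterate (Newton) starting at β = 0.5:
  β = 0.500: g = 0.0193, g' = -0.432 → β = 0.545
  β = 0.545: g = -0.0005, g' = -0.455 → β = 0.544
Converged at β = 0.544.

β = 0.544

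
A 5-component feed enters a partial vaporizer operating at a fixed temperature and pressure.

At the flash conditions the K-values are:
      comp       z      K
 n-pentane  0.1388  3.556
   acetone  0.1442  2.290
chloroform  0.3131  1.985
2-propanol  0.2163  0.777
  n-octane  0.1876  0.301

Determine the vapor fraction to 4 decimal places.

ψ = 0.8321

Material balance + equilibrium reduce to Σ zᵢ(Kᵢ−1)/(1+ψ(Kᵢ−1)) = 0.
Check two-phase: ΣzᵢKᵢ = 1.6698 > 1 and Σzᵢ/Kᵢ = 1.1614 > 1, so g(0) = 0.6698 > 0 and g(1) = -0.1614 < 0.
Iterate (Newton) starting at ψ = 0.5:
  ψ = 0.5000: g = 0.21958, g' = -0.6300 → ψ = 0.8485
  ψ = 0.8485: g = -0.01301, g' = -0.8052 → ψ = 0.8324
  ψ = 0.8324: g = -0.00020, g' = -0.7806 → ψ = 0.8321
Converged at ψ = 0.8321.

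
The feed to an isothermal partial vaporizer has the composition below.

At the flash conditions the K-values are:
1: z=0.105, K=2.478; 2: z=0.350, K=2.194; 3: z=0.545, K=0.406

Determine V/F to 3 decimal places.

V/F = 0.332

Newton iteration, V/F⁰ = 0.4:
  V/F = 0.400: g = -0.0443, g' = -0.650 → V/F = 0.332
Converged at V/F = 0.332.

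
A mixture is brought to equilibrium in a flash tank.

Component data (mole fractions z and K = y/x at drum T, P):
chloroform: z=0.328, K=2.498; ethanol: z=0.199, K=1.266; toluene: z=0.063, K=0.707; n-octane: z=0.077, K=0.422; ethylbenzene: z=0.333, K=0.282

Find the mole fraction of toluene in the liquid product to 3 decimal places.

Newton iteration, ψ⁰ = 0.32:
  ψ = 0.320: g = -0.0045, g' = -0.683 → ψ = 0.313
Converged at ψ = 0.313.
Compositions from xᵢ = zᵢ/(1+ψ(Kᵢ−1)), yᵢ = Kᵢxᵢ:
  chloroform: x = 0.223, y = 0.558
  ethanol: x = 0.184, y = 0.233
  toluene: x = 0.069, y = 0.049
  n-octane: x = 0.094, y = 0.040
  ethylbenzene: x = 0.430, y = 0.121

x_toluene = 0.069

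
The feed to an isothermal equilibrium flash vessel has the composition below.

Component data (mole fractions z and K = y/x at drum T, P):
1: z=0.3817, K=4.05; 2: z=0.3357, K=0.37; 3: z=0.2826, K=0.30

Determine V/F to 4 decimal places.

Newton–Raphson from V/F = 0.5:
  V/F = 0.5000: g = -0.15202, g' = -1.1686 → V/F = 0.3699
  V/F = 0.3699: g = 0.00432, g' = -1.2626 → V/F = 0.3733
Converged at V/F = 0.3733.

V/F = 0.3733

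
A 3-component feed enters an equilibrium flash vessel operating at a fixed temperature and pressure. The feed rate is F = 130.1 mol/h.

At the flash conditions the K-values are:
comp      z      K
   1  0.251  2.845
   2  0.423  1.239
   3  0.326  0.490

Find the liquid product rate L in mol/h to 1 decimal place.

Rachford–Rice: g(V/F) = Σ zᵢ(Kᵢ−1)/(1+V/F(Kᵢ−1)) = 0.
Check two-phase: ΣzᵢKᵢ = 1.398 > 1 and Σzᵢ/Kᵢ = 1.095 > 1, so g(0) = 0.398 > 0 and g(1) = -0.095 < 0.
Newton iteration, V/F⁰ = 0.56:
  V/F = 0.560: g = 0.0842, g' = -0.392 → V/F = 0.775
  V/F = 0.775: g = 0.0010, g' = -0.394 → V/F = 0.777
Converged at V/F = 0.777.
Then V = V/F·F = 0.7774·130.1 = 101.1 mol/h and L = F − V = 29.0 mol/h.

L = 29.0 mol/h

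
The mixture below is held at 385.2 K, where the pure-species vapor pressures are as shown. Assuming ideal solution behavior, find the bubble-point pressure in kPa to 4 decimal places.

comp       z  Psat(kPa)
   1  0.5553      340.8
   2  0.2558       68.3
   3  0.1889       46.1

Pbub = 215.4257 kPa

At the bubble point ψ → 0, so ΣzᵢKᵢ = 1 with Kᵢ = Pᵢˢᵃᵗ/P ⇒ P = ΣzᵢPᵢˢᵃᵗ.
P = 0.5553·340.8 + 0.2558·68.3 + 0.1889·46.1 = 215.4257 kPa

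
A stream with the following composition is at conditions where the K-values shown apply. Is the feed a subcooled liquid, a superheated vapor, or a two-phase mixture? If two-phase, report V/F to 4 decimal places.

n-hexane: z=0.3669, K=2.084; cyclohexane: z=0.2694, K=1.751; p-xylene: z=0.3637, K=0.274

ΣzᵢKᵢ = 1.3360; Σzᵢ/Kᵢ = 1.6573.
Both exceed 1, so a two-phase solution exists.
Let ψ = V/F and solve Σ zᵢ(Kᵢ−1)/(1+ψ(Kᵢ−1)) = 0.
Newton iteration, ψ⁰ = 0.63:
  ψ = 0.6300: g = -0.11295, g' = -0.8733 → ψ = 0.5007
  ψ = 0.5007: g = -0.00999, g' = -0.7345 → ψ = 0.4871
  ψ = 0.4871: g = -0.00007, g' = -0.7249 → ψ = 0.4870
Converged at ψ = 0.4870.

two-phase, V/F = 0.4870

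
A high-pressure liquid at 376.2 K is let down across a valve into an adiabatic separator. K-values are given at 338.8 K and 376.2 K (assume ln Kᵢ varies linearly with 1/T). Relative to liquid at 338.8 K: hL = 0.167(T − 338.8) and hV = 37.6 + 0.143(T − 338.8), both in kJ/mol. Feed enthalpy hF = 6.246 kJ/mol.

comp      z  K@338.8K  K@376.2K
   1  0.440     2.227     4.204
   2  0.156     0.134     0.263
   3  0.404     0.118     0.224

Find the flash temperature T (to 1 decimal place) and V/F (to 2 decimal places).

Adiabatic flash: solve Rachford–Rice at each trial T, then check hF = ψ·hV(T) + (1−ψ)·hL(T).
  T = 338.8 K: K = (2.227, 0.134, 0.118), RR gives ψ = 0.045, H_out = 1.692 kJ/mol
  T = 376.2 K: K = (4.204, 0.263, 0.224), RR gives ψ = 0.400, H_out = 20.932 kJ/mol
  T = 357.5 K: K = (3.111, 0.191, 0.165), RR gives ψ = 0.266, H_out = 13.021 kJ/mol
  T = 348.1 K: K = (2.642, 0.161, 0.140), RR gives ψ = 0.174, H_out = 8.057 kJ/mol
  T = 343.5 K: K = (2.431, 0.147, 0.129), RR gives ψ = 0.117, H_out = 5.155 kJ/mol
  T = 345.8 K: K = (2.535, 0.154, 0.134), RR gives ψ = 0.147, H_out = 6.656 kJ/mol
Linear interpolation between T = 343.5 (H_out = 5.155) and T = 345.8 (H_out = 6.656) on hF = 6.246 gives T ≈ 345.2 K, at which ψ = 0.14.

T = 345.2 K, V/F = 0.14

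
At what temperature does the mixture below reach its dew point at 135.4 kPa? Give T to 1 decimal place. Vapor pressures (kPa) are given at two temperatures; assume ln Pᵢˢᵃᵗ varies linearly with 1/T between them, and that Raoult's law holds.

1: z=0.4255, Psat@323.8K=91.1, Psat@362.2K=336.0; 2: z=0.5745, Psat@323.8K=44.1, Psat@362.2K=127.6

Dew-point temperature: Σzᵢ·P/Pᵢˢᵃᵗ(T) = 1. Interpolate ln Pᵢˢᵃᵗ = aᵢ + bᵢ/T.
  T = 323.8 K: ΣzᵢP/Pᵢˢᵃᵗ = 2.3963
  T = 362.2 K: ΣzᵢP/Pᵢˢᵃᵗ = 0.7811
  T = 343.0 K: ΣzᵢP/Pᵢˢᵃᵗ = 1.3241
  T = 352.6 K: ΣzᵢP/Pᵢˢᵃᵗ = 1.0094
  T = 357.4 K: ΣzᵢP/Pᵢˢᵃᵗ = 0.8863
  T = 355.0 K: ΣzᵢP/Pᵢˢᵃᵗ = 0.9454
  T = 353.8 K: ΣzᵢP/Pᵢˢᵃᵗ = 0.9768
Interpolating between 352.6 K and 353.8 K gives T ≈ 352.9 K.

T = 352.9 K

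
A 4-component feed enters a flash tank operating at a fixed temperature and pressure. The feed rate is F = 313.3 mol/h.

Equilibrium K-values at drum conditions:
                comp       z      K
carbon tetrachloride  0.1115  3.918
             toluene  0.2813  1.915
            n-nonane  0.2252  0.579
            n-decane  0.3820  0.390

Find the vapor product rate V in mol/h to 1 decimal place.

Let ψ = V/F and solve Σ zᵢ(Kᵢ−1)/(1+ψ(Kᵢ−1)) = 0.
Check two-phase: ΣzᵢKᵢ = 1.2549 > 1 and Σzᵢ/Kᵢ = 1.5438 > 1, so g(0) = 0.2549 > 0 and g(1) = -0.5438 < 0.
Newton iteration, ψ⁰ = 0.5:
  ψ = 0.5000: g = -0.14646, g' = -0.6262 → ψ = 0.2661
  ψ = 0.2661: g = 0.00519, g' = -0.7063 → ψ = 0.2735
Converged at ψ = 0.2735.
Then V = ψ·F = 0.2735·313.3 = 85.7 mol/h and L = F − V = 227.6 mol/h.

V = 85.7 mol/h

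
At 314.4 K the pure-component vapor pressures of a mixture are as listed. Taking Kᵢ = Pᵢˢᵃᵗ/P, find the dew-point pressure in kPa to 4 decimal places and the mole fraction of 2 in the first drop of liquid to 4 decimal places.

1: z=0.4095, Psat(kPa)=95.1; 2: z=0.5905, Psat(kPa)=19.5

At the dew point ψ → 1, so Σzᵢ/Kᵢ = 1 with Kᵢ = Pᵢˢᵃᵗ/P ⇒ 1/P = Σzᵢ/Pᵢˢᵃᵗ.
1/P = 0.4095/95.1 + 0.5905/19.5 = 0.0345880 ⇒ P = 28.9117 kPa
xᵢ = zᵢP/Pᵢˢᵃᵗ ⇒ x_2 = 0.5905·28.9117/19.5 = 0.8755

Pdew = 28.9117 kPa, x_2 = 0.8755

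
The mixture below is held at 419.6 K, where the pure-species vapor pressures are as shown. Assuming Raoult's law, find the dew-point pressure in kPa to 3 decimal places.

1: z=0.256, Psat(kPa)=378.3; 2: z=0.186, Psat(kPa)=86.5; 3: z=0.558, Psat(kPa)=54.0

Pdew = 75.986 kPa

At the dew point ψ → 1, so Σzᵢ/Kᵢ = 1 with Kᵢ = Pᵢˢᵃᵗ/P ⇒ 1/P = Σzᵢ/Pᵢˢᵃᵗ.
1/P = 0.256/378.3 + 0.186/86.5 + 0.558/54.0 = 0.013160 ⇒ P = 75.986 kPa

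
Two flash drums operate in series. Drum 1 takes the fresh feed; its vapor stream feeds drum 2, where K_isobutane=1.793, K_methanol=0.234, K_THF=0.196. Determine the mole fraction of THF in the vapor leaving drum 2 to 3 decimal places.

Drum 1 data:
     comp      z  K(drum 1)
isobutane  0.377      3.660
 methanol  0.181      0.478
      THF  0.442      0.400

Drum 1:
Let ψ₁ = V/F and solve Σ zᵢ(Kᵢ−1)/(1+ψ₁(Kᵢ−1)) = 0.
g(0) = ΣzᵢKᵢ − 1 = 0.643 and g(1) = 1 − Σzᵢ/Kᵢ = -0.587, so a root lies in (0, 1).
Newton iteration, ψ₁⁰ = 0.32:
  ψ₁ = 0.320: g = 0.1001, g' = -1.093 → ψ₁ = 0.412
  ψ₁ = 0.412: g = 0.0063, g' = -0.969 → ψ₁ = 0.418
Converged at ψ₁ = 0.418.
Drum-1 compositions:
  isobutane: x = 0.179, y = 0.653
  methanol: x = 0.232, y = 0.111
  THF: x = 0.590, y = 0.236
Drum-2 feed = drum-1 vapor: z₂ = (0.6533, 0.1107, 0.2360).
Drum 2:
Material balance + equilibrium reduce to Σ zᵢ(Kᵢ−1)/(1+ψ₂(Kᵢ−1)) = 0.
Feasibility: ΣzᵢKᵢ = 1.244, Σzᵢ/Kᵢ = 2.041 — both > 1, two phases present.
Newton iteration, ψ₂⁰ = 0.5:
  ψ₂ = 0.500: g = -0.0837, g' = -0.808 → ψ₂ = 0.396
  ψ₂ = 0.396: g = -0.0061, g' = -0.700 → ψ₂ = 0.388
Converged at ψ₂ = 0.388.
  isobutane: x = 0.500, y = 0.896
  methanol: x = 0.157, y = 0.037
  THF: x = 0.343, y = 0.067

y_THF (drum 2) = 0.067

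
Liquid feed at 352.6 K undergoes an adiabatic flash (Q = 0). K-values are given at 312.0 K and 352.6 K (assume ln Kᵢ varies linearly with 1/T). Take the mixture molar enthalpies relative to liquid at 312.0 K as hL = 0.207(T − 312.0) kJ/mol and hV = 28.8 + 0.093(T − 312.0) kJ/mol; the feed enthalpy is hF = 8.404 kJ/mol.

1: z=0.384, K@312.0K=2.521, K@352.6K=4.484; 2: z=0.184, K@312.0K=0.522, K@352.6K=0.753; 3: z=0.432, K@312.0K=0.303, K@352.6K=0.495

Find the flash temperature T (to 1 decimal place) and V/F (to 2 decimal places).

Adiabatic flash: solve Rachford–Rice at each trial T, then check hF = ψ·hV(T) + (1−ψ)·hL(T).
  T = 312.0 K: K = (2.521, 0.522, 0.303), RR gives ψ = 0.201, H_out = 5.784 kJ/mol
  T = 352.6 K: K = (4.484, 0.753, 0.495), RR gives ψ = 0.695, H_out = 25.204 kJ/mol
  T = 332.3 K: K = (3.422, 0.634, 0.393), RR gives ψ = 0.454, H_out = 16.237 kJ/mol
  T = 322.1 K: K = (2.949, 0.577, 0.346), RR gives ψ = 0.336, H_out = 11.368 kJ/mol
  T = 317.1 K: K = (2.732, 0.549, 0.325), RR gives ψ = 0.272, H_out = 8.736 kJ/mol
  T = 314.6 K: K = (2.627, 0.536, 0.314), RR gives ψ = 0.238, H_out = 7.328 kJ/mol
  T = 315.9 K: K = (2.682, 0.543, 0.319), RR gives ψ = 0.256, H_out = 8.069 kJ/mol
Linear interpolation between T = 315.9 (H_out = 8.069) and T = 317.1 (H_out = 8.736) on hF = 8.404 gives T ≈ 316.5 K, at which ψ = 0.26.

T = 316.5 K, V/F = 0.26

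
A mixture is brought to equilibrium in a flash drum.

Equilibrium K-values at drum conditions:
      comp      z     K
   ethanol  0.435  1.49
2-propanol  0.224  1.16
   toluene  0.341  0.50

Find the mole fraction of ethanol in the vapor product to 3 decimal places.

Material balance + equilibrium reduce to Σ zᵢ(Kᵢ−1)/(1+β(Kᵢ−1)) = 0.
Check two-phase: ΣzᵢKᵢ = 1.078 > 1 and Σzᵢ/Kᵢ = 1.167 > 1, so g(0) = 0.078 > 0 and g(1) = -0.167 < 0.
Newton iteration, β⁰ = 0.68:
  β = 0.680: g = -0.0661, g' = -0.259 → β = 0.425
  β = 0.425: g = -0.0065, g' = -0.214 → β = 0.394
Converged at β = 0.394.
Compositions from xᵢ = zᵢ/(1+β(Kᵢ−1)), yᵢ = Kᵢxᵢ:
  ethanol: x = 0.365, y = 0.543
  2-propanol: x = 0.211, y = 0.244
  toluene: x = 0.425, y = 0.212

y_ethanol = 0.543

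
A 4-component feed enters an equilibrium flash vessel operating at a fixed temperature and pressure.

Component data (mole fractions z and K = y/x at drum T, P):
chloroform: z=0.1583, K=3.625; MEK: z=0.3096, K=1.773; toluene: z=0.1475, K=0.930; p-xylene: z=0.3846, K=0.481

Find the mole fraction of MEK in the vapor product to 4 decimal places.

y_MEK = 0.3650

Iterate (Newton) starting at V/F = 0.33:
  V/F = 0.3300: g = 0.16191, g' = -0.5822 → V/F = 0.6081
  V/F = 0.6081: g = 0.02041, g' = -0.4694 → V/F = 0.6516
  V/F = 0.6516: g = 0.00005, g' = -0.4676 → V/F = 0.6517
Converged at V/F = 0.6517.
Compositions from xᵢ = zᵢ/(1+V/F(Kᵢ−1)), yᵢ = Kᵢxᵢ:
  chloroform: x = 0.0584, y = 0.2117
  MEK: x = 0.2059, y = 0.3650
  toluene: x = 0.1546, y = 0.1437
  p-xylene: x = 0.5812, y = 0.2795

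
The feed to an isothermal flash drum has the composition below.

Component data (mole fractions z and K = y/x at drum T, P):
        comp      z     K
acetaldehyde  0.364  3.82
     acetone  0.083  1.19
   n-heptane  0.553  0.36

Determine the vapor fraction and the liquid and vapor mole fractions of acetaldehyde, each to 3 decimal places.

ψ = 0.420, x_acetaldehyde = 0.167, y_acetaldehyde = 0.636

Material balance + equilibrium reduce to Σ zᵢ(Kᵢ−1)/(1+ψ(Kᵢ−1)) = 0.
Check two-phase: ΣzᵢKᵢ = 1.688 > 1 and Σzᵢ/Kᵢ = 1.701 > 1, so g(0) = 0.688 > 0 and g(1) = -0.701 < 0.
Newton–Raphson from ψ = 0.47:
  ψ = 0.470: g = -0.0503, g' = -1.001 → ψ = 0.420
Converged at ψ = 0.420.
Compositions from xᵢ = zᵢ/(1+ψ(Kᵢ−1)), yᵢ = Kᵢxᵢ:
  acetaldehyde: x = 0.167, y = 0.636
  acetone: x = 0.077, y = 0.091
  n-heptane: x = 0.757, y = 0.272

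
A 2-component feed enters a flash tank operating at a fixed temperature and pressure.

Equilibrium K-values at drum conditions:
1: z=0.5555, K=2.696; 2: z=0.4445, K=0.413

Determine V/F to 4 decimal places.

V/F = 0.6843

Rachford–Rice: g(V/F) = Σ zᵢ(Kᵢ−1)/(1+V/F(Kᵢ−1)) = 0.
Check two-phase: ΣzᵢKᵢ = 1.6812 > 1 and Σzᵢ/Kᵢ = 1.2823 > 1, so g(0) = 0.6812 > 0 and g(1) = -0.2823 < 0.
Binary case is linear: z₁(K₁−1)(1+V/F(K₂−1)) + z₂(K₂−1)(1+V/F(K₁−1)) = 0
⇒ V/F = [z₁(K₁−1)+z₂(K₂−1)] / [−(K₁−1)(K₂−1)] = 0.68121/0.99555 = 0.6843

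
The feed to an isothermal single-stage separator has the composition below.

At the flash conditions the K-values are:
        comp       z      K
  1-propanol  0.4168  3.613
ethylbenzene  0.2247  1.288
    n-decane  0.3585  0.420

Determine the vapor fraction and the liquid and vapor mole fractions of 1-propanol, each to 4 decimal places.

ψ = 0.8232, x_1-propanol = 0.1323, y_1-propanol = 0.4779

Rachford–Rice: g(ψ) = Σ zᵢ(Kᵢ−1)/(1+ψ(Kᵢ−1)) = 0.
Check two-phase: ΣzᵢKᵢ = 1.9459 > 1 and Σzᵢ/Kᵢ = 1.1434 > 1, so g(0) = 0.9459 > 0 and g(1) = -0.1434 < 0.
Newton–Raphson from ψ = 0.37:
  ψ = 0.3700: g = 0.34748, g' = -0.9464 → ψ = 0.7372
  ψ = 0.7372: g = 0.06234, g' = -0.7131 → ψ = 0.8246
  ψ = 0.8246: g = -0.00100, g' = -0.7412 → ψ = 0.8232
Converged at ψ = 0.8232.
Compositions from xᵢ = zᵢ/(1+ψ(Kᵢ−1)), yᵢ = Kᵢxᵢ:
  1-propanol: x = 0.1323, y = 0.4779
  ethylbenzene: x = 0.1816, y = 0.2339
  n-decane: x = 0.6861, y = 0.2882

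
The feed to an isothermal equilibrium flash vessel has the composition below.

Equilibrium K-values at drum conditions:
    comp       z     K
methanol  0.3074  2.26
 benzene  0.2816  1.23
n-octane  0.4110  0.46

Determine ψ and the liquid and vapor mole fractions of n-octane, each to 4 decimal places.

ψ = 0.4802, x_n-octane = 0.5549, y_n-octane = 0.2552

Newton iteration, ψ⁰ = 0.56:
  ψ = 0.5600: g = -0.03368, g' = -0.4257 → ψ = 0.4809
  ψ = 0.4809: g = -0.00029, g' = -0.4200 → ψ = 0.4802
Converged at ψ = 0.4802.
Compositions from xᵢ = zᵢ/(1+ψ(Kᵢ−1)), yᵢ = Kᵢxᵢ:
  methanol: x = 0.1915, y = 0.4328
  benzene: x = 0.2536, y = 0.3119
  n-octane: x = 0.5549, y = 0.2552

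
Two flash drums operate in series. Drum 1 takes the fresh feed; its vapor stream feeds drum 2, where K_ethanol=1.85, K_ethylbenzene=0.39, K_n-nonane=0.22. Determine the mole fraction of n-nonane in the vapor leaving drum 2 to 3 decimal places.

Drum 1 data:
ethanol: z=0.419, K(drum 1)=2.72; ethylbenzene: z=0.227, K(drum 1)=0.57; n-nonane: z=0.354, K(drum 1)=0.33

y_n-nonane (drum 2) = 0.066

Drum 1:
Newton–Raphson from ψ₁ = 0.4:
  ψ₁ = 0.400: g = -0.0150, g' = -0.793 → ψ₁ = 0.381
Converged at ψ₁ = 0.381.
Drum-1 compositions:
  ethanol: x = 0.253, y = 0.688
  ethylbenzene: x = 0.272, y = 0.155
  n-nonane: x = 0.475, y = 0.157
Drum-2 feed = drum-1 vapor: z₂ = (0.6884, 0.1548, 0.1569).
Drum 2:
Let ψ₂ = V/F and solve Σ zᵢ(Kᵢ−1)/(1+ψ₂(Kᵢ−1)) = 0.
Feasibility: ΣzᵢKᵢ = 1.368, Σzᵢ/Kᵢ = 1.482 — both > 1, two phases present.
Iterate (Newton) starting at ψ₂ = 0.66:
  ψ₂ = 0.660: g = -0.0354, g' = -0.771 → ψ₂ = 0.614
  ψ₂ = 0.614: g = -0.0014, g' = -0.714 → ψ₂ = 0.612
Converged at ψ₂ = 0.612.
  ethanol: x = 0.453, y = 0.838
  ethylbenzene: x = 0.247, y = 0.096
  n-nonane: x = 0.300, y = 0.066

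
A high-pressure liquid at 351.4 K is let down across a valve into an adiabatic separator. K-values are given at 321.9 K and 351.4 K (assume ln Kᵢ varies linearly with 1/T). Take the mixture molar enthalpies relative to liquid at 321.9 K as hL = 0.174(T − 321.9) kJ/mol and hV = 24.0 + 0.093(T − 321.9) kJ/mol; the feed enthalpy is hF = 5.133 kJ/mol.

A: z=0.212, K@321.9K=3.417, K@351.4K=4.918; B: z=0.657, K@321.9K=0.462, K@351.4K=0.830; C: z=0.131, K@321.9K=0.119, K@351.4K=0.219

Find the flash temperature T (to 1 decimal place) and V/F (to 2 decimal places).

T = 331.8 K, V/F = 0.15

Adiabatic flash: solve Rachford–Rice at each trial T, then check hF = ψ·hV(T) + (1−ψ)·hL(T).
  T = 321.9 K: K = (3.417, 0.462, 0.119), RR gives ψ = 0.030, H_out = 0.719 kJ/mol
  T = 351.4 K: K = (4.918, 0.830, 0.219), RR gives ψ = 0.485, H_out = 15.613 kJ/mol
  T = 336.6 K: K = (4.130, 0.627, 0.163), RR gives ψ = 0.211, H_out = 7.376 kJ/mol
  T = 329.2 K: K = (3.762, 0.539, 0.140), RR gives ψ = 0.115, H_out = 3.957 kJ/mol
  T = 332.9 K: K = (3.944, 0.582, 0.151), RR gives ψ = 0.161, H_out = 5.635 kJ/mol
  T = 331.0 K: K = (3.850, 0.560, 0.145), RR gives ψ = 0.137, H_out = 4.768 kJ/mol
Linear interpolation between T = 331.0 (H_out = 4.768) and T = 332.9 (H_out = 5.635) on hF = 5.133 gives T ≈ 331.8 K, at which ψ = 0.15.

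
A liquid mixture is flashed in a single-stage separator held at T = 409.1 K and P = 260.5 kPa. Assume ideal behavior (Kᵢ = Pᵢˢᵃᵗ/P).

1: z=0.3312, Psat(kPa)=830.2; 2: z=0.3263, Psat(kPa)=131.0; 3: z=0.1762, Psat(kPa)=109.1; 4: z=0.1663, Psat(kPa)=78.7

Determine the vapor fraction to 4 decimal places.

ψ = 0.2738

Raoult's law: Kᵢ = Pᵢˢᵃᵗ/P = Pᵢˢᵃᵗ/260.5.
  K_1 = 830.2/260.5 = 3.186948, K_2 = 131.0/260.5 = 0.502879, K_3 = 109.1/260.5 = 0.418810, K_4 = 78.7/260.5 = 0.302111
Iterate (Newton) starting at ψ = 0.5:
  ψ = 0.5000: g = -0.19250, g' = -0.8136 → ψ = 0.2634
  ψ = 0.2634: g = 0.00981, g' = -0.9491 → ψ = 0.2737
  ψ = 0.2737: g = 0.00007, g' = -0.9358 → ψ = 0.2738
Converged at ψ = 0.2738.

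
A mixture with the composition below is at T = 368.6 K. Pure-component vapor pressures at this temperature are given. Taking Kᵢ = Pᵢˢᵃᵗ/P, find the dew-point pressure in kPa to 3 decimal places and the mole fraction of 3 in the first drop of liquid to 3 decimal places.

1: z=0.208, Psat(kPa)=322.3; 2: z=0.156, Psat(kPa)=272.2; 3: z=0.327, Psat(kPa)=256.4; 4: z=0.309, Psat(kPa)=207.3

Pdew = 250.978 kPa, x_3 = 0.320

At the dew point ψ → 1, so Σzᵢ/Kᵢ = 1 with Kᵢ = Pᵢˢᵃᵗ/P ⇒ 1/P = Σzᵢ/Pᵢˢᵃᵗ.
1/P = 0.208/322.3 + 0.156/272.2 + 0.327/256.4 + 0.309/207.3 = 0.003984 ⇒ P = 250.978 kPa
xᵢ = zᵢP/Pᵢˢᵃᵗ ⇒ x_3 = 0.327·250.978/256.4 = 0.320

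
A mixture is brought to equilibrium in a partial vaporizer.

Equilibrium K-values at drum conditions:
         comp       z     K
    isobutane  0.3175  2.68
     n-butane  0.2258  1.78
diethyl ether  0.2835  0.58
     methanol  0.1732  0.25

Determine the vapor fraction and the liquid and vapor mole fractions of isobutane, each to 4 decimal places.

ψ = 0.5859, x_isobutane = 0.1600, y_isobutane = 0.4288

Rachford–Rice: g(ψ) = Σ zᵢ(Kᵢ−1)/(1+ψ(Kᵢ−1)) = 0.
Check two-phase: ΣzᵢKᵢ = 1.4606 > 1 and Σzᵢ/Kᵢ = 1.4269 > 1, so g(0) = 0.4606 > 0 and g(1) = -0.4269 < 0.
Iterate (Newton) starting at ψ = 0.58:
  ψ = 0.5800: g = 0.00409, g' = -0.6876 → ψ = 0.5860
  ψ = 0.5860: g = -0.00001, g' = -0.6903 → ψ = 0.5859
Converged at ψ = 0.5859.
Compositions from xᵢ = zᵢ/(1+ψ(Kᵢ−1)), yᵢ = Kᵢxᵢ:
  isobutane: x = 0.1600, y = 0.4288
  n-butane: x = 0.1550, y = 0.2759
  diethyl ether: x = 0.3760, y = 0.2181
  methanol: x = 0.3090, y = 0.0772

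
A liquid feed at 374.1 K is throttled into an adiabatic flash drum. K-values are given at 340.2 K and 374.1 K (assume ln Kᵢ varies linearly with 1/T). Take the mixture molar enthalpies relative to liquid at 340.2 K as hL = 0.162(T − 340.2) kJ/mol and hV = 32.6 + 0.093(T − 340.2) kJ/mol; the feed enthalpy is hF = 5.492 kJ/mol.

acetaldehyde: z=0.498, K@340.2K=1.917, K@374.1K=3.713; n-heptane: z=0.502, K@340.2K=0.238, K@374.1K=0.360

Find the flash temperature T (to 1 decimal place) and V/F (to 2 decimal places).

Adiabatic flash: solve Rachford–Rice at each trial T, then check hF = ψ·hV(T) + (1−ψ)·hL(T).
  T = 340.2 K: K = (1.917, 0.238), RR gives ψ = 0.106, H_out = 3.459 kJ/mol
  T = 374.1 K: K = (3.713, 0.360), RR gives ψ = 0.593, H_out = 23.439 kJ/mol
  T = 357.1 K: K = (2.707, 0.295), RR gives ψ = 0.413, H_out = 15.714 kJ/mol
  T = 348.6 K: K = (2.285, 0.266), RR gives ψ = 0.288, H_out = 10.571 kJ/mol
  T = 344.4 K: K = (2.095, 0.252), RR gives ψ = 0.207, H_out = 7.374 kJ/mol
  T = 342.3 K: K = (2.005, 0.245), RR gives ψ = 0.160, H_out = 5.525 kJ/mol
Linear interpolation between T = 340.2 (H_out = 3.459) and T = 342.3 (H_out = 5.525) on hF = 5.492 gives T ≈ 342.3 K, at which ψ = 0.16.

T = 342.3 K, V/F = 0.16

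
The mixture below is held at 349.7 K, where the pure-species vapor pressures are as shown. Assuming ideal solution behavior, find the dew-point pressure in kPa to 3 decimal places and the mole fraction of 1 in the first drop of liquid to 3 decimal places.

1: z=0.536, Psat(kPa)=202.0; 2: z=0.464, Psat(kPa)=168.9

At the dew point ψ → 1, so Σzᵢ/Kᵢ = 1 with Kᵢ = Pᵢˢᵃᵗ/P ⇒ 1/P = Σzᵢ/Pᵢˢᵃᵗ.
1/P = 0.536/202.0 + 0.464/168.9 = 0.005401 ⇒ P = 185.163 kPa
xᵢ = zᵢP/Pᵢˢᵃᵗ ⇒ x_1 = 0.536·185.163/202.0 = 0.491

Pdew = 185.163 kPa, x_1 = 0.491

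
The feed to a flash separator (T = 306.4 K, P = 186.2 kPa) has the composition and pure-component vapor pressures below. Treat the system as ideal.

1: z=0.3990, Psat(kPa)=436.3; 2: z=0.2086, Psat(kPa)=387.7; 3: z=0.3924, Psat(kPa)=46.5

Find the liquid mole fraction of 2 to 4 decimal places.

x_2 = 0.1358

Raoult's law: Kᵢ = Pᵢˢᵃᵗ/P = Pᵢˢᵃᵗ/186.2.
  K_1 = 436.3/186.2 = 2.343179, K_2 = 387.7/186.2 = 2.082170, K_3 = 46.5/186.2 = 0.249731
Let β = V/F and solve Σ zᵢ(Kᵢ−1)/(1+β(Kᵢ−1)) = 0.
Check two-phase: ΣzᵢKᵢ = 1.4673 > 1 and Σzᵢ/Kᵢ = 1.8418 > 1, so g(0) = 0.4673 > 0 and g(1) = -0.8418 < 0.
Newton iteration, β⁰ = 0.61:
  β = 0.6100: g = -0.11230, g' = -1.0571 → β = 0.5038
  β = 0.5038: g = -0.00756, g' = -0.9292 → β = 0.4956
Converged at β = 0.4956.
Compositions from xᵢ = zᵢ/(1+β(Kᵢ−1)), yᵢ = Kᵢxᵢ:
  1: x = 0.2395, y = 0.5613
  2: x = 0.1358, y = 0.2827
  3: x = 0.6247, y = 0.1560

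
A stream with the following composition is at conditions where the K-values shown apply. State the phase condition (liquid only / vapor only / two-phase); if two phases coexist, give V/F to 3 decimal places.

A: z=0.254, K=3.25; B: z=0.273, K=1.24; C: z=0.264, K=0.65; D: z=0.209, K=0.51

ΣzᵢKᵢ = 1.442; Σzᵢ/Kᵢ = 1.114.
Both exceed 1, so a two-phase solution exists.
Let ψ = V/F and solve Σ zᵢ(Kᵢ−1)/(1+ψ(Kᵢ−1)) = 0.
Iterate (Newton) starting at ψ = 0.5:
  ψ = 0.500: g = 0.0798, g' = -0.433 → ψ = 0.684
  ψ = 0.684: g = 0.0057, g' = -0.380 → ψ = 0.699
Converged at ψ = 0.699.

two-phase, V/F = 0.699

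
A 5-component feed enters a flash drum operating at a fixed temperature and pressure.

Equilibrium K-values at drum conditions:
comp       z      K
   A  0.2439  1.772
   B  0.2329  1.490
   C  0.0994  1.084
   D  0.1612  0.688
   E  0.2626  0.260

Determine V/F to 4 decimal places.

V/F = 0.1826

Material balance + equilibrium reduce to Σ zᵢ(Kᵢ−1)/(1+V/F(Kᵢ−1)) = 0.
g(0) = ΣzᵢKᵢ − 1 = 0.0661 and g(1) = 1 − Σzᵢ/Kᵢ = -0.6299, so a root lies in (0, 1).
Newton–Raphson from V/F = 0.42:
  V/F = 0.4200: g = -0.09494, g' = -0.4455 → V/F = 0.2069
  V/F = 0.2069: g = -0.00904, g' = -0.3733 → V/F = 0.1827
  V/F = 0.1827: g = -0.00005, g' = -0.3694 → V/F = 0.1826
Converged at V/F = 0.1826.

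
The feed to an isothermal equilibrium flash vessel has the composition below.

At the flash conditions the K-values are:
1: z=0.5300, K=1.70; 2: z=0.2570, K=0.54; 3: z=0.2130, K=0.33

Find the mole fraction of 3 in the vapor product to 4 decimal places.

Rachford–Rice: g(V/F) = Σ zᵢ(Kᵢ−1)/(1+V/F(Kᵢ−1)) = 0.
Feasibility: ΣzᵢKᵢ = 1.1101, Σzᵢ/Kᵢ = 1.4331 — both > 1, two phases present.
Newton iteration, V/F⁰ = 0.65:
  V/F = 0.6500: g = -0.16647, g' = -0.5334 → V/F = 0.3379
  V/F = 0.3379: g = -0.02442, g' = -0.4059 → V/F = 0.2777
  V/F = 0.2777: g = -0.00026, g' = -0.3979 → V/F = 0.2771
Converged at V/F = 0.2771.
Compositions from xᵢ = zᵢ/(1+V/F(Kᵢ−1)), yᵢ = Kᵢxᵢ:
  1: x = 0.4439, y = 0.7546
  2: x = 0.2945, y = 0.1591
  3: x = 0.2616, y = 0.0863

y_3 = 0.0863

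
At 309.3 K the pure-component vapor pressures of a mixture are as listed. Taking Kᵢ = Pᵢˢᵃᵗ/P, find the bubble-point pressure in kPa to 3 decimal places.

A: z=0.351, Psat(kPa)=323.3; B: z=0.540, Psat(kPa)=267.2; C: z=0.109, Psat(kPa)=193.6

Pbub = 278.869 kPa

At the bubble point ψ → 0, so ΣzᵢKᵢ = 1 with Kᵢ = Pᵢˢᵃᵗ/P ⇒ P = ΣzᵢPᵢˢᵃᵗ.
P = 0.351·323.3 + 0.540·267.2 + 0.109·193.6 = 278.869 kPa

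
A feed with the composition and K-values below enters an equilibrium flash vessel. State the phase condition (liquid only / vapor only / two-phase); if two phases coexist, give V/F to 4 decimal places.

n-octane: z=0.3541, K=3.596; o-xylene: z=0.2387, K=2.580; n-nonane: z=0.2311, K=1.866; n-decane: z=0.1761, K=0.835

vapor only

ΣzᵢKᵢ = 2.4675; Σzᵢ/Kᵢ = 0.5257.
Since Σzᵢ/Kᵢ < 1 the mixture is above its dew point — single vapor phase.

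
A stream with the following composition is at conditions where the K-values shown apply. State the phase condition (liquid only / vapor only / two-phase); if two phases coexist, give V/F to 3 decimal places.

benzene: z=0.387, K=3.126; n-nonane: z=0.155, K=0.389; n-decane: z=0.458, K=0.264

two-phase, V/F = 0.260

ΣzᵢKᵢ = 1.391; Σzᵢ/Kᵢ = 2.257.
Both exceed 1, so a two-phase solution exists.
Rachford–Rice: g(ψ) = Σ zᵢ(Kᵢ−1)/(1+ψ(Kᵢ−1)) = 0.
Newton iteration, ψ⁰ = 0.5:
  ψ = 0.500: g = -0.2709, g' = -1.152 → ψ = 0.265
  ψ = 0.265: g = -0.0053, g' = -1.181 → ψ = 0.260
Converged at ψ = 0.260.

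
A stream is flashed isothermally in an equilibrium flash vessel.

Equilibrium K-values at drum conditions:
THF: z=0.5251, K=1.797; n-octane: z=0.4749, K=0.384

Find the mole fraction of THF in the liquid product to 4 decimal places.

x_THF = 0.4360

Material balance + equilibrium reduce to Σ zᵢ(Kᵢ−1)/(1+V/F(Kᵢ−1)) = 0.
g(0) = ΣzᵢKᵢ − 1 = 0.1260 and g(1) = 1 − Σzᵢ/Kᵢ = -0.5289, so a root lies in (0, 1).
Newton–Raphson from V/F = 0.34:
  V/F = 0.3400: g = -0.04076, g' = -0.4948 → V/F = 0.2576
  V/F = 0.2576: g = -0.00051, g' = -0.4842 → V/F = 0.2566
Converged at V/F = 0.2566.
Compositions from xᵢ = zᵢ/(1+V/F(Kᵢ−1)), yᵢ = Kᵢxᵢ:
  THF: x = 0.4360, y = 0.7834
  n-octane: x = 0.5640, y = 0.2166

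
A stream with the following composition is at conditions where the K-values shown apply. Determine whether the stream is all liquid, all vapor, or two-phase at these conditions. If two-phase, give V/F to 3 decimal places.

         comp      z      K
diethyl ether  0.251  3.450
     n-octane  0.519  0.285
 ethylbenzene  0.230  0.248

ΣzᵢKᵢ = 1.071; Σzᵢ/Kᵢ = 2.821.
Both exceed 1, so a two-phase solution exists.
Let ψ = V/F and solve Σ zᵢ(Kᵢ−1)/(1+ψ(Kᵢ−1)) = 0.
Iterate (Newton) starting at ψ = 0.47:
  ψ = 0.470: g = -0.5406, g' = -1.238 → ψ = 0.034
  ψ = 0.034: g = 0.0107, g' = -1.702 → ψ = 0.040
Converged at ψ = 0.040.

two-phase, V/F = 0.040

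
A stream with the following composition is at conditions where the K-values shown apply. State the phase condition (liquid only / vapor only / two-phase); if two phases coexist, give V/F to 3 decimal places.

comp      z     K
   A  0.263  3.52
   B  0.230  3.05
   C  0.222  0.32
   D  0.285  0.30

ΣzᵢKᵢ = 1.784; Σzᵢ/Kᵢ = 1.794.
Both exceed 1, so a two-phase solution exists.
Iterate (Newton) starting at ψ = 0.51:
  ψ = 0.510: g = -0.0208, g' = -1.129 → ψ = 0.492
Converged at ψ = 0.492.

two-phase, V/F = 0.492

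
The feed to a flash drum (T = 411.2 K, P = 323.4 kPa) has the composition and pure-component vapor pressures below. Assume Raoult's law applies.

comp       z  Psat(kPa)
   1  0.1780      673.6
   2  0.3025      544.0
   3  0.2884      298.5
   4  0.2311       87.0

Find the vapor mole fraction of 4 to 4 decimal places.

Raoult's law: Kᵢ = Pᵢˢᵃᵗ/P = Pᵢˢᵃᵗ/323.4.
  K_1 = 673.6/323.4 = 2.082870, K_2 = 544.0/323.4 = 1.682127, K_3 = 298.5/323.4 = 0.923006, K_4 = 87.0/323.4 = 0.269017
Iterate (Newton) starting at ψ = 0.43:
  ψ = 0.4300: g = 0.02172, g' = -0.4458 → ψ = 0.4787
  ψ = 0.4787: g = -0.00043, g' = -0.4646 → ψ = 0.4778
Converged at ψ = 0.4778.
Compositions from xᵢ = zᵢ/(1+ψ(Kᵢ−1)), yᵢ = Kᵢxᵢ:
  1: x = 0.1173, y = 0.2443
  2: x = 0.2281, y = 0.3838
  3: x = 0.2994, y = 0.2764
  4: x = 0.3551, y = 0.0955

y_4 = 0.0955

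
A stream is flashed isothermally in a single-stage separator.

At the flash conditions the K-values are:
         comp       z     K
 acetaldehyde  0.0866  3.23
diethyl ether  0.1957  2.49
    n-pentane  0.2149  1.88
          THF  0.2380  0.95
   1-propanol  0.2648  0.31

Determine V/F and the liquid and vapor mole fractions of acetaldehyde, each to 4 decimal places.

V/F = 0.6555, x_acetaldehyde = 0.0352, y_acetaldehyde = 0.1136

Material balance + equilibrium reduce to Σ zᵢ(Kᵢ−1)/(1+V/F(Kᵢ−1)) = 0.
Feasibility: ΣzᵢKᵢ = 1.4792, Σzᵢ/Kᵢ = 1.3244 — both > 1, two phases present.
Newton–Raphson from V/F = 0.5:
  V/F = 0.5000: g = 0.09858, g' = -0.6137 → V/F = 0.6606
  V/F = 0.6606: g = -0.00346, g' = -0.6737 → V/F = 0.6555
Converged at V/F = 0.6555.
Compositions from xᵢ = zᵢ/(1+V/F(Kᵢ−1)), yᵢ = Kᵢxᵢ:
  acetaldehyde: x = 0.0352, y = 0.1136
  diethyl ether: x = 0.0990, y = 0.2465
  n-pentane: x = 0.1363, y = 0.2562
  THF: x = 0.2461, y = 0.2338
  1-propanol: x = 0.4835, y = 0.1499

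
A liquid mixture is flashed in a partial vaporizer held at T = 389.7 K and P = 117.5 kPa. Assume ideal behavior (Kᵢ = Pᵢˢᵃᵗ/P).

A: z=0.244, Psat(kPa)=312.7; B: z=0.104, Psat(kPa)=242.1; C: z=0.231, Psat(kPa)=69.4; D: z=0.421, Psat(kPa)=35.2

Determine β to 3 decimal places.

Raoult's law: Kᵢ = Pᵢˢᵃᵗ/P = Pᵢˢᵃᵗ/117.5.
  K_A = 312.7/117.5 = 2.66128, K_B = 242.1/117.5 = 2.06043, K_C = 69.4/117.5 = 0.59064, K_D = 35.2/117.5 = 0.29957
Let β = V/F and solve Σ zᵢ(Kᵢ−1)/(1+β(Kᵢ−1)) = 0.
g(0) = ΣzᵢKᵢ − 1 = 0.126 and g(1) = 1 − Σzᵢ/Kᵢ = -0.939, so a root lies in (0, 1).
Newton–Raphson from β = 0.57:
  β = 0.570: g = -0.3373, g' = -0.861 → β = 0.178
  β = 0.178: g = -0.0336, g' = -0.798 → β = 0.136
  β = 0.136: g = 0.0007, g' = -0.833 → β = 0.137
Converged at β = 0.137.

β = 0.137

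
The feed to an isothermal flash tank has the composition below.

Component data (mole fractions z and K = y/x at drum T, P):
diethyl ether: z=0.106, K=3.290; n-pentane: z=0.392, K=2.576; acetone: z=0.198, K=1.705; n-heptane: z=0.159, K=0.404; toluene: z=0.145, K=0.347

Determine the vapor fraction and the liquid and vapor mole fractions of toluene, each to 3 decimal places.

ψ = 0.884, x_toluene = 0.343, y_toluene = 0.119

Material balance + equilibrium reduce to Σ zᵢ(Kᵢ−1)/(1+ψ(Kᵢ−1)) = 0.
g(0) = ΣzᵢKᵢ − 1 = 0.811 and g(1) = 1 − Σzᵢ/Kᵢ = -0.112, so a root lies in (0, 1).
Iterate (Newton) starting at ψ = 0.5:
  ψ = 0.500: g = 0.2863, g' = -0.730 → ψ = 0.892
  ψ = 0.892: g = -0.0070, g' = -0.878 → ψ = 0.884
Converged at ψ = 0.884.
Compositions from xᵢ = zᵢ/(1+ψ(Kᵢ−1)), yᵢ = Kᵢxᵢ:
  diethyl ether: x = 0.035, y = 0.115
  n-pentane: x = 0.164, y = 0.422
  acetone: x = 0.122, y = 0.208
  n-heptane: x = 0.336, y = 0.136
  toluene: x = 0.343, y = 0.119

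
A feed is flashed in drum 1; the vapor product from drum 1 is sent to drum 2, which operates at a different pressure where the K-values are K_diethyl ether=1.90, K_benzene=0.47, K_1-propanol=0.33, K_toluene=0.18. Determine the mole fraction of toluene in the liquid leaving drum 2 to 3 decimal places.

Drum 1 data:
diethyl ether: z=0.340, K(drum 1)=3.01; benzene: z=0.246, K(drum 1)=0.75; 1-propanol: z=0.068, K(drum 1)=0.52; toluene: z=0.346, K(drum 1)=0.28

Drum 1:
Material balance + equilibrium reduce to Σ zᵢ(Kᵢ−1)/(1+ψ₁(Kᵢ−1)) = 0.
g(0) = ΣzᵢKᵢ − 1 = 0.340 and g(1) = 1 − Σzᵢ/Kᵢ = -0.807, so a root lies in (0, 1).
Iterate (Newton) starting at ψ₁ = 0.5:
  ψ₁ = 0.500: g = -0.1616, g' = -0.827 → ψ₁ = 0.305
Converged at ψ₁ = 0.305.
Drum-1 compositions:
  diethyl ether: x = 0.211, y = 0.635
  benzene: x = 0.266, y = 0.200
  1-propanol: x = 0.080, y = 0.041
  toluene: x = 0.443, y = 0.124
Drum-2 feed = drum-1 vapor: z₂ = (0.6348, 0.1997, 0.0414, 0.1241).
Drum 2:
Material balance + equilibrium reduce to Σ zᵢ(Kᵢ−1)/(1+ψ₂(Kᵢ−1)) = 0.
Feasibility: ΣzᵢKᵢ = 1.336, Σzᵢ/Kᵢ = 1.574 — both > 1, two phases present.
Iterate (Newton) starting at ψ₂ = 0.5:
  ψ₂ = 0.500: g = 0.0358, g' = -0.630 → ψ₂ = 0.557
  ψ₂ = 0.557: g = -0.0011, g' = -0.671 → ψ₂ = 0.555
Converged at ψ₂ = 0.555.
  diethyl ether: x = 0.423, y = 0.804
  benzene: x = 0.283, y = 0.133
  1-propanol: x = 0.066, y = 0.022
  toluene: x = 0.228, y = 0.041

x_toluene (drum 2) = 0.228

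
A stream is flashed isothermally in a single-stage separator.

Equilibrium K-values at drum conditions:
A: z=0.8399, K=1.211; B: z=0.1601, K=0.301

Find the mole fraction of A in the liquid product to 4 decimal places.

Let β = V/F and solve Σ zᵢ(Kᵢ−1)/(1+β(Kᵢ−1)) = 0.
Feasibility: ΣzᵢKᵢ = 1.0653, Σzᵢ/Kᵢ = 1.2255 — both > 1, two phases present.
Newton iteration, β⁰ = 0.57:
  β = 0.5700: g = -0.02784, g' = -0.2460 → β = 0.4568
  β = 0.4568: g = -0.00277, g' = -0.1999 → β = 0.4430
  β = 0.4430: g = -0.00003, g' = -0.1954 → β = 0.4428
Converged at β = 0.4428.
Compositions from xᵢ = zᵢ/(1+β(Kᵢ−1)), yᵢ = Kᵢxᵢ:
  A: x = 0.7681, y = 0.9302
  B: x = 0.2319, y = 0.0698

x_A = 0.7681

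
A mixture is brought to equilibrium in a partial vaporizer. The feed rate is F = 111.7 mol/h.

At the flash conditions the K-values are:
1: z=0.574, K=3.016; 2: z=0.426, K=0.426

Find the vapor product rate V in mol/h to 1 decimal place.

V = 88.1 mol/h

Rachford–Rice: g(ψ) = Σ zᵢ(Kᵢ−1)/(1+ψ(Kᵢ−1)) = 0.
g(0) = ΣzᵢKᵢ − 1 = 0.913 and g(1) = 1 − Σzᵢ/Kᵢ = -0.190, so a root lies in (0, 1).
Binary case is linear: z₁(K₁−1)(1+ψ(K₂−1)) + z₂(K₂−1)(1+ψ(K₁−1)) = 0
⇒ ψ = [z₁(K₁−1)+z₂(K₂−1)] / [−(K₁−1)(K₂−1)] = 0.9127/1.1572 = 0.789
Then V = ψ·F = 0.7887·111.7 = 88.1 mol/h and L = F − V = 23.6 mol/h.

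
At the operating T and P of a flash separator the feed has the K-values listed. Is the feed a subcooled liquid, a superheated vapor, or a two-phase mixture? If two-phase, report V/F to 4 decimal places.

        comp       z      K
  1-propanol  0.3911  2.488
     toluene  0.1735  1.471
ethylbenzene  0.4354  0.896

ΣzᵢKᵢ = 1.6184; Σzᵢ/Kᵢ = 0.7611.
Since Σzᵢ/Kᵢ < 1 the mixture is above its dew point — single vapor phase.

superheated vapor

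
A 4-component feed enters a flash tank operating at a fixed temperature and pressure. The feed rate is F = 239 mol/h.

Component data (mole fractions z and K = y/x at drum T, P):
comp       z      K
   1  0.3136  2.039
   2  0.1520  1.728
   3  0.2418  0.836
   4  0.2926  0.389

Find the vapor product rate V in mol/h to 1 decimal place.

V = 116.6 mol/h

Rachford–Rice: g(V/F) = Σ zᵢ(Kᵢ−1)/(1+V/F(Kᵢ−1)) = 0.
g(0) = ΣzᵢKᵢ − 1 = 0.2181 and g(1) = 1 − Σzᵢ/Kᵢ = -0.2832, so a root lies in (0, 1).
Iterate (Newton) starting at V/F = 0.5:
  V/F = 0.5000: g = -0.00506, g' = -0.4241 → V/F = 0.4881
  V/F = 0.4881: g = -0.00001, g' = -0.4224 → V/F = 0.4880
Converged at V/F = 0.4880.
Then V = V/F·F = 0.4880·239 = 116.6 mol/h and L = F − V = 122.4 mol/h.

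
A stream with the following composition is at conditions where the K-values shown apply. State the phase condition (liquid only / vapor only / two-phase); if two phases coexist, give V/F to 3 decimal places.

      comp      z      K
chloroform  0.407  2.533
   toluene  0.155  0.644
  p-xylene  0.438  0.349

two-phase, V/F = 0.315

ΣzᵢKᵢ = 1.284; Σzᵢ/Kᵢ = 1.656.
Both exceed 1, so a two-phase solution exists.
Rachford–Rice: g(ψ) = Σ zᵢ(Kᵢ−1)/(1+ψ(Kᵢ−1)) = 0.
Iterate (Newton) starting at ψ = 0.67:
  ψ = 0.670: g = -0.2704, g' = -0.851 → ψ = 0.352
  ψ = 0.352: g = -0.0278, g' = -0.742 → ψ = 0.315
Converged at ψ = 0.315.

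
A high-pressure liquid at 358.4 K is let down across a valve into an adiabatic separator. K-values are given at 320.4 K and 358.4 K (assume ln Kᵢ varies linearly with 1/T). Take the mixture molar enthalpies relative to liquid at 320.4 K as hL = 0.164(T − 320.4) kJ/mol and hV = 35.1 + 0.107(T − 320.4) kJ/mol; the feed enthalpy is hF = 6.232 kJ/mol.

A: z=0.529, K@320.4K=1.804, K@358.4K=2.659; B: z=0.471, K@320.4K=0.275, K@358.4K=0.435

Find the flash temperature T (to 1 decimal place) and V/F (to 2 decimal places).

Adiabatic flash: solve Rachford–Rice at each trial T, then check hF = ψ·hV(T) + (1−ψ)·hL(T).
  T = 320.4 K: K = (1.804, 0.275), RR gives ψ = 0.144, H_out = 5.049 kJ/mol
  T = 358.4 K: K = (2.659, 0.435), RR gives ψ = 0.652, H_out = 27.717 kJ/mol
  T = 339.4 K: K = (2.214, 0.350), RR gives ψ = 0.426, H_out = 17.618 kJ/mol
  T = 329.9 K: K = (2.004, 0.311), RR gives ψ = 0.299, H_out = 11.905 kJ/mol
  T = 325.1 K: K = (1.902, 0.293), RR gives ψ = 0.226, H_out = 8.635 kJ/mol
  T = 322.8 K: K = (1.854, 0.284), RR gives ψ = 0.187, H_out = 6.936 kJ/mol
Linear interpolation between T = 320.4 (H_out = 5.049) and T = 322.8 (H_out = 6.936) on hF = 6.232 gives T ≈ 321.9 K, at which ψ = 0.17.

T = 321.9 K, V/F = 0.17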